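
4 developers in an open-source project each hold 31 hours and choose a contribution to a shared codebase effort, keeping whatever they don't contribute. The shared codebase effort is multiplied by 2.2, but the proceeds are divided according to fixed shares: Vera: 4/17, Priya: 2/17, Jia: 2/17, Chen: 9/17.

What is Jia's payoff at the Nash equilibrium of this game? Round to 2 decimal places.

A player with share s gets back 2.2·s per unit contributed, so full contribution is dominant for anyone with s > 1/2.2 = 0.4545 and zero contribution is dominant for anyone below.
The only share above 0.4545 is Chen's 9/17, contributing 31; the remaining 3 contribute 0. Total contributed: 31.
Jia keeps 31 and receives 2.2 × 31 × 2/17 = 8.02 from the shared codebase effort, for a payoff of 39.02.

39.02 hours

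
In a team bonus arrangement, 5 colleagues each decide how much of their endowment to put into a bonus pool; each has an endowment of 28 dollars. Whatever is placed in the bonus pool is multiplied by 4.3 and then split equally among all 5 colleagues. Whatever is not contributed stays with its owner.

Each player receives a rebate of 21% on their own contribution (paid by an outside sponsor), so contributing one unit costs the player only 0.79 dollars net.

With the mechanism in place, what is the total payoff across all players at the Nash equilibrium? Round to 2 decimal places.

The effective private return per unit is now (4.3/5) / 0.79 = 1.0886 > 1, so every player's dominant strategy flips to full contribution.
At the Nash equilibrium everyone contributes 28. Group total payoff = 5 × (28 × 0.21 + 4.3 × 28) = 631.40.

631.40 dollars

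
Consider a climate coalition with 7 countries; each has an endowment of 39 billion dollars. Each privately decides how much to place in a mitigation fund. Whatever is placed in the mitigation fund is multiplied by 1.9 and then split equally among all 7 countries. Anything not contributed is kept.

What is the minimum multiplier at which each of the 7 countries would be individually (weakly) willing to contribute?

7

A contributed unit returns (multiplier)/7 to its contributor.
This reaches 1 exactly when the multiplier is 7.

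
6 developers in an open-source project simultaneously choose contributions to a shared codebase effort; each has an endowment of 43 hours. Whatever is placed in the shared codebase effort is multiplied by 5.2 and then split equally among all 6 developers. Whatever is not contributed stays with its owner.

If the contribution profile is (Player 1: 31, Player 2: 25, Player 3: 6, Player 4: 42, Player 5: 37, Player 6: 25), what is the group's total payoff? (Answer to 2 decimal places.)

Total contributed: 31 + 25 + 6 + 42 + 37 + 25 = 166; total kept: 6 × 43 − 166 = 92.
The shared codebase effort pays out 5.2 × 166 = 863.20 in aggregate.
Group total = 92 + 863.20 = 955.20.

955.20 hours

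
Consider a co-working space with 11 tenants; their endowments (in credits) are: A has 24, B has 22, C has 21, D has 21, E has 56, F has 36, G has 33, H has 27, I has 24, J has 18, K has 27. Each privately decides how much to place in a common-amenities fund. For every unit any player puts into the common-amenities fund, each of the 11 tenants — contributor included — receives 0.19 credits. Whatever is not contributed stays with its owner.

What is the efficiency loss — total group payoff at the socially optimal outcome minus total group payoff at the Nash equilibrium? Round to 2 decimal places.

The private return per contributed unit is 0.19 < 1 for everyone, so the Nash equilibrium is zero contribution and the group total is Σ E_j = 24 + 22 + 21 + 21 + 56 + 36 + 33 + 27 + 24 + 18 + 27 = 309.
Each contributed unit returns 2.090 to the group, so the social optimum is full contribution by everyone: group total = 2.090 × 309 = 645.81.
Efficiency loss = (2.090 − 1) × 309 = 336.81.

336.81 credits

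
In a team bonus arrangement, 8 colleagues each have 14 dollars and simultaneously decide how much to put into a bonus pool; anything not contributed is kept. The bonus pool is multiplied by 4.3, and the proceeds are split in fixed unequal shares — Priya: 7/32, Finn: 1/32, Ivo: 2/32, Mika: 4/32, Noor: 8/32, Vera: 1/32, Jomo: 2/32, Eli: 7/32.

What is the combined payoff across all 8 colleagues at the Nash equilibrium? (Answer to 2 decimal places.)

Each unit j contributes comes back to j as 4.3 × (j's share), so j prefers to contribute only if that share exceeds 1/4.3 = 0.2326; otherwise keeping the unit dominates.
The only share above 0.2326 is Noor's 8/32, contributing 14; the remaining 7 contribute 0. Total contributed: 14.
The bonus pool pays out 4.3 × 14 = 60.20 in total (split across the unequal shares, but the aggregate is all that matters for the group sum).
The 7 free-riders keep 14 each, adding 98. Group total = 98 + 60.20 = 158.20.

158.20 dollars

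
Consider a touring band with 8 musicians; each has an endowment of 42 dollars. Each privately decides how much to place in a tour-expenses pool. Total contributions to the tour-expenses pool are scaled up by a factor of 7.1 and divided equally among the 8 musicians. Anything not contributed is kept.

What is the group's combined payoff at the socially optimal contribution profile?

2385.60 dollars

Each contributed unit returns 7.100 to the group as a whole (0.8875 to each of 8 players), which exceeds 1, so the social optimum is full contribution: group total = 7.100 × 336 = 2385.60.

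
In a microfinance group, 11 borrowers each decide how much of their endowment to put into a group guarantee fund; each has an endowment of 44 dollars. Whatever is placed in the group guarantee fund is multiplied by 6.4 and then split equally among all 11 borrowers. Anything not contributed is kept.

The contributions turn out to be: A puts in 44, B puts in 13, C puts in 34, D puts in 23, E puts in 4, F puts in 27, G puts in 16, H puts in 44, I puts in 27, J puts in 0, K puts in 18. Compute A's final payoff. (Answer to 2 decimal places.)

Total contributed: 44 + 13 + 34 + 23 + 4 + 27 + 16 + 44 + 27 + 0 + 18 = 250.
Each receives 6.4 × 250 / 11 = 145.45 from the group guarantee fund.
A keeps 44 − 44 = 0, so A's payoff is 0 + 145.45 = 145.45.

145.45 dollars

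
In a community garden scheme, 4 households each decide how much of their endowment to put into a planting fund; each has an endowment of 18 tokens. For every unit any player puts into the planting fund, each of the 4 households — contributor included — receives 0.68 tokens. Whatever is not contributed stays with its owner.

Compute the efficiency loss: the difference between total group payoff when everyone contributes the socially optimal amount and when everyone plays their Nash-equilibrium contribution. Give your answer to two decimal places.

The private return per contributed unit is 0.68 < 1, so contributing 0 is dominant for every player. At the Nash equilibrium everyone keeps their 18, and the group total is 4 × 18 = 72.
Each contributed unit returns 2.720 to the group as a whole (0.68 to each of 4 players), which exceeds 1, so the social optimum is full contribution: group total = 2.720 × 72 = 195.84.
Efficiency loss = 195.84 − 72 = 123.84.

123.84 tokens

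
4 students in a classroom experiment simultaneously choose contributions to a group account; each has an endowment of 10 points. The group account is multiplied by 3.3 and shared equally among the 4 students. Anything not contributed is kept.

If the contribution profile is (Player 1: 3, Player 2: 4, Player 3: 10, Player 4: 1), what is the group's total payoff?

81.40 points

Total contributed: 3 + 4 + 10 + 1 = 18; total kept: 4 × 10 − 18 = 22.
The group account pays out 3.3 × 18 = 59.40 in aggregate.
Group total = 22 + 59.40 = 81.40.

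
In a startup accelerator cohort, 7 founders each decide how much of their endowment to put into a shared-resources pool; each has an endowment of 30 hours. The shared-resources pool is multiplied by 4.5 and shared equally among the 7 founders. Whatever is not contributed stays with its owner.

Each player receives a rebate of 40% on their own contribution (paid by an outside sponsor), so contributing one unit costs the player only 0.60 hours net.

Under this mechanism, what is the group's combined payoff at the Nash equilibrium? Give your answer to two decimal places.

1029.00 hours

The effective private return per unit is now (4.5/7) / 0.60 = 1.0714 > 1, so every player's dominant strategy flips to full contribution.
At the Nash equilibrium everyone contributes 30. Group total payoff = 7 × (30 × 0.40 + 4.5 × 30) = 1029.00.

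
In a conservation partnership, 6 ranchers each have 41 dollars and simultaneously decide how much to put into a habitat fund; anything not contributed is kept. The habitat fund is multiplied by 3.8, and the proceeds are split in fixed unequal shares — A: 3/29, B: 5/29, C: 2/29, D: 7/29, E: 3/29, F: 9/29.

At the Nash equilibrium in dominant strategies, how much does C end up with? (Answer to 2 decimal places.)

51.74 dollars

Player j's private return per contributed unit is 3.8 × (j's share). Contributing is weakly dominant for j when that share is at least 1/3.8 = 0.2632, and contributing 0 is dominant otherwise.
Only F (9/29) clears that bar, contributing 41; the remaining 5 contribute 0. Total contributed: 41.
C keeps 41 and receives 3.8 × 41 × 2/29 = 10.74 from the habitat fund, for a payoff of 51.74.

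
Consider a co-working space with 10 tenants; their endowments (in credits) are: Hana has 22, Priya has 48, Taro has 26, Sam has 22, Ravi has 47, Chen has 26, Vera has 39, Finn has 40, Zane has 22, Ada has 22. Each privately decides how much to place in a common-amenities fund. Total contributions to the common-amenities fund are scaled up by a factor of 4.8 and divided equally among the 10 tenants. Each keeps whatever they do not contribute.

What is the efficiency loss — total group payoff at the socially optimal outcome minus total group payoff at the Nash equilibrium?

1193.20 credits

The private return per contributed unit is 4.8/10 = 0.4800 < 1 for every player regardless of endowment, so the Nash equilibrium is zero contribution and the group total is Σ E_j = 22 + 48 + 26 + 22 + 47 + 26 + 39 + 40 + 22 + 22 = 314.
Each contributed unit returns 4.800 to the group, so the social optimum is full contribution by everyone: group total = 4.800 × 314 = 1507.20.
Efficiency loss = (4.800 − 1) × 314 = 1193.20.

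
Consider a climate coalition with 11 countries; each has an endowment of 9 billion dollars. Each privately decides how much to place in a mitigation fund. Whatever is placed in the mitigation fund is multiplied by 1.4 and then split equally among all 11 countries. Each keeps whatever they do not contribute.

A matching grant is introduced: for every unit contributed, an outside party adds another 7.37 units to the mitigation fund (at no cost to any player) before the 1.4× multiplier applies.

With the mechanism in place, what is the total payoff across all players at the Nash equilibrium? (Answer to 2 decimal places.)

1160.08 billion dollars

The effective private return per unit is now 1.4 × 8.37 / 11 = 1.0653 > 1, so every player's dominant strategy flips to full contribution.
So the Nash equilibrium is full contribution by all 11; the group earns 1.4 × 8.37 × 99 = 1160.08.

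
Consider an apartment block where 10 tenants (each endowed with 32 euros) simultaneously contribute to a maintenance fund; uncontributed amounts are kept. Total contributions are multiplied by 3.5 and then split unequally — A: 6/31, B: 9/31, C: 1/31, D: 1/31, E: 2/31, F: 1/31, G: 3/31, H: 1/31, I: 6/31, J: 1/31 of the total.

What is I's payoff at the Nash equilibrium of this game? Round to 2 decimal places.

53.68 euros

For player j, contributing a unit is worthwhile iff 3.5 × (j's share) ≥ 1, i.e. iff j's share is at least 0.2857.
B alone (share 9/31) is above the threshold, contributing 32; the remaining 9 contribute 0. Total contributed: 32.
I keeps 32 and receives 3.5 × 32 × 6/31 = 21.68 from the maintenance fund, for a payoff of 53.68.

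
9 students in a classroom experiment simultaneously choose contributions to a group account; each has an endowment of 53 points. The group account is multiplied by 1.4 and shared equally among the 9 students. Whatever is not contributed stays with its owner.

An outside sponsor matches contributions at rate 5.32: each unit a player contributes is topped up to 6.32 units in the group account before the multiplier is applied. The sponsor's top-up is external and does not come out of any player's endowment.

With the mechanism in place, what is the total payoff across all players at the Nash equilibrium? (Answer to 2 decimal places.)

477.00 points

With the mechanism, a contributed unit returns 1.4 × 6.32 / 9 = 0.9831 per unit of net cost — still below 1 — so contributing 0 remains dominant for every player.
At the Nash equilibrium no one contributes; group total payoff = 9 × 53 = 477.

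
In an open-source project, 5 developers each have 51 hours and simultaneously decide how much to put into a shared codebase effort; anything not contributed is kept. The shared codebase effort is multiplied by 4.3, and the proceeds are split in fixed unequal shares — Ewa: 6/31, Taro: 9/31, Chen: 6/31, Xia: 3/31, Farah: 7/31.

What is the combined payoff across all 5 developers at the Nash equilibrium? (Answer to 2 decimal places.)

Player j's private return per contributed unit is 4.3 × (j's share). Contributing is weakly dominant for j when that share is at least 1/4.3 = 0.2326, and contributing 0 is dominant otherwise.
Only Taro (9/31) clears that bar, contributing 51; the remaining 4 contribute 0. Total contributed: 51.
The shared codebase effort pays out 4.3 × 51 = 219.30 in total (split across the unequal shares, but the aggregate is all that matters for the group sum).
The 4 free-riders keep 51 each, adding 204. Group total = 204 + 219.30 = 423.30.

423.30 hours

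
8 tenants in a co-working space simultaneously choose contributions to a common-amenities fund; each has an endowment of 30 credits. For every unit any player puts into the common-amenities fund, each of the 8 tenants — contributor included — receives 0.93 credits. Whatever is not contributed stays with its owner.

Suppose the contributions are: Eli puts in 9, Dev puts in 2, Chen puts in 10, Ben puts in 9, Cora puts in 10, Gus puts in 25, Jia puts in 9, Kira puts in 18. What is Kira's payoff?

Total contributed: 9 + 2 + 10 + 9 + 10 + 25 + 9 + 18 = 92.
Each receives 0.93 × 92 = 85.56 from the common-amenities fund.
Kira keeps 30 − 18 = 12, so Kira's payoff is 12 + 85.56 = 97.56.

97.56 credits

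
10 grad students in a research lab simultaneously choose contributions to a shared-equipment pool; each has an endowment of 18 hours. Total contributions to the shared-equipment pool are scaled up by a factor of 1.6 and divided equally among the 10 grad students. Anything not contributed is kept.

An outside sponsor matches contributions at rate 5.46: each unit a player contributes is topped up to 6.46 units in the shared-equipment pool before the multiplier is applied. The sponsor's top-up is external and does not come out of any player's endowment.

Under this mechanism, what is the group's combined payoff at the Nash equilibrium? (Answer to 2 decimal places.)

With the mechanism, a contributed unit returns 1.6 × 6.46 / 10 = 1.0336 per unit of net cost to the contributor — now above 1 — so contributing fully is weakly dominant for every player.
At the Nash equilibrium everyone contributes 18. Group total payoff = 1.6 × 6.46 × 180 = 1860.48.

1860.48 hours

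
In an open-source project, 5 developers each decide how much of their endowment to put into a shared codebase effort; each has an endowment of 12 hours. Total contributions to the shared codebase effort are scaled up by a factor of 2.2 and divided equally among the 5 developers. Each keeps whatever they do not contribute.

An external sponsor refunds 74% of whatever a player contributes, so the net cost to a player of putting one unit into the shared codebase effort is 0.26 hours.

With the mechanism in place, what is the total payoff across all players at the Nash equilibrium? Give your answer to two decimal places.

With the mechanism, a contributed unit returns (2.2/5) / 0.26 = 1.6923 per unit of net cost to the contributor — now above 1 — so contributing fully is weakly dominant for every player.
At the Nash equilibrium everyone contributes 12. Group total payoff = 5 × (12 × 0.74 + 2.2 × 12) = 176.40.

176.40 hours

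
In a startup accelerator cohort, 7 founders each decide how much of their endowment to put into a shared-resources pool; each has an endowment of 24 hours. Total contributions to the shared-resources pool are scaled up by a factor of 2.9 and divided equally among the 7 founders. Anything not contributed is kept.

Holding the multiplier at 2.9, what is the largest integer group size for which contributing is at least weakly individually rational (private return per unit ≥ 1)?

2

Private return per unit is 2.9/(group size), which is ≥ 1 whenever the group size is ≤ 2.9.
The largest such integer is 2.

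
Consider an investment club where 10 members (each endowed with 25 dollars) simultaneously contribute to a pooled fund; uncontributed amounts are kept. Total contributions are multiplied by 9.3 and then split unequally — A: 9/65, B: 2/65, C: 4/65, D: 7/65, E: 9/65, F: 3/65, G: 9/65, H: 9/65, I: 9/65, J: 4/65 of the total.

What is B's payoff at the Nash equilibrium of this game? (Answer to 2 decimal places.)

67.92 dollars

For player j, contributing a unit is worthwhile iff 9.3 × (j's share) ≥ 1, i.e. iff j's share is at least 0.1075.
A, D, E, G, H and I clear that bar, contributing 25 each; the remaining 4 contribute 0. Total contributed: 150.
B keeps 25 and receives 9.3 × 150 × 2/65 = 42.92 from the pooled fund, for a payoff of 67.92.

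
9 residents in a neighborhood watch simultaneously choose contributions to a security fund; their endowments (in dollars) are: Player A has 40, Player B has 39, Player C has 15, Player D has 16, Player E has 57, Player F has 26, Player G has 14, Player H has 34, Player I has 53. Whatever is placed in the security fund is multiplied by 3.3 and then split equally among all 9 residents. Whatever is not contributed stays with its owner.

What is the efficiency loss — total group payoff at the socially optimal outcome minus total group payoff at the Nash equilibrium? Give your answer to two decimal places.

676.20 dollars

The private return per contributed unit is 3.3/9 = 0.3667 < 1 for every player regardless of endowment, so the Nash equilibrium is zero contribution and the group total is Σ E_j = 40 + 39 + 15 + 16 + 57 + 26 + 14 + 34 + 53 = 294.
Each contributed unit returns 3.300 to the group, so the social optimum is full contribution by everyone: group total = 3.300 × 294 = 970.20.
Efficiency loss = (3.300 − 1) × 294 = 676.20.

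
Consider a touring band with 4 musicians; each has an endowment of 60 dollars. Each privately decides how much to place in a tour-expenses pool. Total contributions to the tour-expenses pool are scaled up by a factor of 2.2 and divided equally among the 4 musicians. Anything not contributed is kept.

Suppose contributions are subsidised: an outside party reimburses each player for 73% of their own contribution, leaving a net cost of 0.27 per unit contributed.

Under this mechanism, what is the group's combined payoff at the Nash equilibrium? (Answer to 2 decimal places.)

With the mechanism, a contributed unit returns (2.2/4) / 0.27 = 2.0370 per unit of net cost to the contributor — now above 1 — so contributing fully is weakly dominant for every player.
At the Nash equilibrium everyone contributes 60. Group total payoff = 4 × (60 × 0.73 + 2.2 × 60) = 703.20.

703.20 dollars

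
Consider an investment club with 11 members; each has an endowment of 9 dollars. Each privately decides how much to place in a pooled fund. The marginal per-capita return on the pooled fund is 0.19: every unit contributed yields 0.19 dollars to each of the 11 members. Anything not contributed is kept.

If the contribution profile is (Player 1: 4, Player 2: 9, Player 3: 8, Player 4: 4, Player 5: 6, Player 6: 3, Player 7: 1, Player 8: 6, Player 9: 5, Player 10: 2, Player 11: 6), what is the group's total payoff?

Total contributed: 4 + 9 + 8 + 4 + 6 + 3 + 1 + 6 + 5 + 2 + 6 = 54; total kept: 11 × 9 − 54 = 45.
The pooled fund pays out 0.19 × 11 × 54 = 112.86 in aggregate.
Group total = 45 + 112.86 = 157.86.

157.86 dollars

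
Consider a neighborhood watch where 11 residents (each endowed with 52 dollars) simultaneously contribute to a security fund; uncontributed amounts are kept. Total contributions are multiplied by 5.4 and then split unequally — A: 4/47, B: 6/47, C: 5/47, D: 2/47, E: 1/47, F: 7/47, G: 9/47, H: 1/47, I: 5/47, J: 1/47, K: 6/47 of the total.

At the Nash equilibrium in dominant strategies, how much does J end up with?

57.97 dollars

Player j's private return per contributed unit is 5.4 × (j's share). Contributing is weakly dominant for j when that share is at least 1/5.4 = 0.1852, and contributing 0 is dominant otherwise.
The only share above 0.1852 is G's 9/47, contributing 52; the remaining 10 contribute 0. Total contributed: 52.
J keeps 52 and receives 5.4 × 52 × 1/47 = 5.97 from the security fund, for a payoff of 57.97.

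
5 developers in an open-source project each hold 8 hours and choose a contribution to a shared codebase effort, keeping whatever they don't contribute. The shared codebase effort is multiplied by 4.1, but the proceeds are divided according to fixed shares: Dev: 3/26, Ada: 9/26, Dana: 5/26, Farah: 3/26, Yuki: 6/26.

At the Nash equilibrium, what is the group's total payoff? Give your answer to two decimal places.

64.80 hours

For player j, contributing a unit is worthwhile iff 4.1 × (j's share) ≥ 1, i.e. iff j's share is at least 0.2439.
Ada alone (share 9/26) is above the threshold, contributing 8; the remaining 4 contribute 0. Total contributed: 8.
The shared codebase effort pays out 4.1 × 8 = 32.80 in total (split across the unequal shares, but the aggregate is all that matters for the group sum).
The 4 free-riders keep 8 each, adding 32. Group total = 32 + 32.80 = 64.80.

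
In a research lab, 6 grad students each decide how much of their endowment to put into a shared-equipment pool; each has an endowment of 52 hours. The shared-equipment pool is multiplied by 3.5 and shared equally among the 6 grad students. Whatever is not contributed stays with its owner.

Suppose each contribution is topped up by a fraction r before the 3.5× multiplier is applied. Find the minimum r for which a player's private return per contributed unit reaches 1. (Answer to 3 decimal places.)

0.714

With matching at rate r, one contributed unit becomes (1 + r) in the shared-equipment pool and returns 3.5 × (1 + r) / 6 to the contributor.
Setting this equal to 1: 1 + r = 6/3.5 = 1.7143.
So the minimum matching rate is r = 1.7143 − 1 = 0.714.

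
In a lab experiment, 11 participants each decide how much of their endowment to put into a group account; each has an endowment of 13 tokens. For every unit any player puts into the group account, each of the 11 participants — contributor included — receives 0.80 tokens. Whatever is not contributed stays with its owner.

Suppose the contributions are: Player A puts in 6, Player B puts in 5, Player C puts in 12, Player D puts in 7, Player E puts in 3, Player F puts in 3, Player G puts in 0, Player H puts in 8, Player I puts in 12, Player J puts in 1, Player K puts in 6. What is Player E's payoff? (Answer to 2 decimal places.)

60.40 tokens

Total contributed: 6 + 5 + 12 + 7 + 3 + 3 + 0 + 8 + 12 + 1 + 6 = 63.
Each receives 0.80 × 63 = 50.40 from the group account.
Player E keeps 13 − 3 = 10, so Player E's payoff is 10 + 50.40 = 60.40.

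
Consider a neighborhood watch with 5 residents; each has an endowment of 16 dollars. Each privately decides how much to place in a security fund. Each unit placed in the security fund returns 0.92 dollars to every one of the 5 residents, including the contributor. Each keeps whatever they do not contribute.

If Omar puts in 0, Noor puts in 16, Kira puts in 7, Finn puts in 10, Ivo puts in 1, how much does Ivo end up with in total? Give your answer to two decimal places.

46.28 dollars

Total contributed: 0 + 16 + 7 + 10 + 1 = 34.
Each receives 0.92 × 34 = 31.28 from the security fund.
Ivo keeps 16 − 1 = 15, so Ivo's payoff is 15 + 31.28 = 46.28.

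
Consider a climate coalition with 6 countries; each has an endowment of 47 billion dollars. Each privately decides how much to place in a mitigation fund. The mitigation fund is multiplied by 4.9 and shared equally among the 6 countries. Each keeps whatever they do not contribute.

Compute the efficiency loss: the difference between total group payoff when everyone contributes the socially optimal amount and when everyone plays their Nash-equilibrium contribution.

1099.80 billion dollars

Each contributed unit returns 4.9/6 = 0.8167 to its contributor — below 1 — so contributing 0 is dominant for every player. At the Nash equilibrium everyone keeps their 47, and the group total is 6 × 47 = 282.
Each contributed unit returns 4.900 to the group as a whole (0.8167 to each of 6 players), which exceeds 1, so the social optimum is full contribution: group total = 4.900 × 282 = 1381.80.
Efficiency loss = 1381.80 − 282 = 1099.80.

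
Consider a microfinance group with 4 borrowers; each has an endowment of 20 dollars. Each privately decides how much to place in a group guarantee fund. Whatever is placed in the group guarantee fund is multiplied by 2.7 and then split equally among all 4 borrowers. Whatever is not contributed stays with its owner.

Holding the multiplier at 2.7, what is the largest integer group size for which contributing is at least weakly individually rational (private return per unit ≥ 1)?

Private return per unit is 2.7/(group size), which is ≥ 1 whenever the group size is ≤ 2.7.
The largest such integer is 2.

2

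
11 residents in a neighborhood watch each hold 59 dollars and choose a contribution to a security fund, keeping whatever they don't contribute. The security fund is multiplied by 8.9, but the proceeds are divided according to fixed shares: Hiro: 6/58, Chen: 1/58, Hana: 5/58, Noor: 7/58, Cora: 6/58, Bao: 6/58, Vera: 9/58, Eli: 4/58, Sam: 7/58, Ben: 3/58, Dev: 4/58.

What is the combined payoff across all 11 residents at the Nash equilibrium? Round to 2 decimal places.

A player with share s gets back 8.9·s per unit contributed, so full contribution is dominant for anyone with s > 1/8.9 = 0.1124 and zero contribution is dominant for anyone below.
Noor, Vera and Sam are above the threshold, contributing 59 each; the remaining 8 contribute 0. Total contributed: 177.
The security fund pays out 8.9 × 177 = 1575.30 in total (split across the unequal shares, but the aggregate is all that matters for the group sum).
The 8 free-riders keep 59 each, adding 472. Group total = 472 + 1575.30 = 2047.30.

2047.30 dollars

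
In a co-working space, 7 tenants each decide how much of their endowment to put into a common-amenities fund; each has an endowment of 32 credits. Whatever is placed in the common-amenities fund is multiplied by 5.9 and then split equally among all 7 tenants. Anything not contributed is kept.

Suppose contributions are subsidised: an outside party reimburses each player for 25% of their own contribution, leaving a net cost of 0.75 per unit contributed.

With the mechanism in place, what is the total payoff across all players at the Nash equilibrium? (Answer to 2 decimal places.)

1377.60 credits

The effective private return per unit is now (5.9/7) / 0.75 = 1.1238 > 1, so every player's dominant strategy flips to full contribution.
So the Nash equilibrium is full contribution by all 7; the group earns 7 × (32 × 0.25 + 5.9 × 32) = 1377.60.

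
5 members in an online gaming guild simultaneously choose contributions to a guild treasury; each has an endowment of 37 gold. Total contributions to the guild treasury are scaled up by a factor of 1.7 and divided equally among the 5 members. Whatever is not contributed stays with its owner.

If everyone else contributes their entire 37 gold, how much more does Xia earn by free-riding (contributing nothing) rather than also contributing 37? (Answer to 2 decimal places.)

Switching from a contribution of 37 to 0 lets Xia keep an extra 37 gold, but lowers the guild treasury by 37, which costs Xia their own share of that drop: 1.7/5 × 37 = 12.58.
Net gain = 37 − 12.58 = 24.42. The private return per contributed unit (0.3400) is below 1, so free-riding is indeed the best response regardless of what the others do.

24.42 gold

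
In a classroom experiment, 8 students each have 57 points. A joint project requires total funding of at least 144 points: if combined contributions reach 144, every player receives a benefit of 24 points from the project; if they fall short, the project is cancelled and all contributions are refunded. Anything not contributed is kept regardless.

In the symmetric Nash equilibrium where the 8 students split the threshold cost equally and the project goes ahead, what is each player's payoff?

Equal share of the threshold: 144/8 = 18.
At this profile no one gains by cutting their contribution: any cut drops the total below 144, the project is cancelled, contributions are refunded, and the deviator ends with 57, which is less than 57 − 18 + 24 = 63. Contributing more than 18 just wastes the excess. So contributing exactly 18 is a best response.
Each player's payoff: 57 − 18 + 24 = 63.

63 points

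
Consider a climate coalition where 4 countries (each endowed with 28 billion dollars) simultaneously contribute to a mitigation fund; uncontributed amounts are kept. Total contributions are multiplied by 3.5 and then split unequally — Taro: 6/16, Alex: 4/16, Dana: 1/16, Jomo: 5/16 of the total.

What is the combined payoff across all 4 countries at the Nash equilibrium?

Player j's private return per contributed unit is 3.5 × (j's share). Contributing is weakly dominant for j when that share is at least 1/3.5 = 0.2857, and contributing 0 is dominant otherwise.
Taro and Jomo clear that bar, contributing 28 each; the remaining 2 contribute 0. Total contributed: 56.
The mitigation fund pays out 3.5 × 56 = 196.00 in total (split across the unequal shares, but the aggregate is all that matters for the group sum).
The 2 free-riders keep 28 each, adding 56. Group total = 56 + 196.00 = 252.00.

252.00 billion dollars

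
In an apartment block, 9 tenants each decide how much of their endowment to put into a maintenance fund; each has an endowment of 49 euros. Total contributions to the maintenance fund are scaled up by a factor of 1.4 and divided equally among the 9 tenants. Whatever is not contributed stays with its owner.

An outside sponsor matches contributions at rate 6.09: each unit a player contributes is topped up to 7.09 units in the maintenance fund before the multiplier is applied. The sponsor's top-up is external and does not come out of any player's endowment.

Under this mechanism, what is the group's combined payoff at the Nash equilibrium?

The effective private return per unit is now 1.4 × 7.09 / 9 = 1.1029 > 1, so every player's dominant strategy flips to full contribution.
At the Nash equilibrium everyone contributes 49. Group total payoff = 1.4 × 7.09 × 441 = 4377.37.

4377.37 euros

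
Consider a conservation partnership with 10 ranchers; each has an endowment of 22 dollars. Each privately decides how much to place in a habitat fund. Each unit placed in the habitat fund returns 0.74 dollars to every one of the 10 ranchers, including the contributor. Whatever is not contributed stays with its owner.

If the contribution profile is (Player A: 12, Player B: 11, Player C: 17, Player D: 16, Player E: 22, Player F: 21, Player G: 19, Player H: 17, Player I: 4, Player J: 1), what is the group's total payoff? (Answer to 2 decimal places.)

1116.00 dollars

Total contributed: 12 + 11 + 17 + 16 + 22 + 21 + 19 + 17 + 4 + 1 = 140; total kept: 10 × 22 − 140 = 80.
The habitat fund pays out 0.74 × 10 × 140 = 1036.00 in aggregate.
Group total = 80 + 1036.00 = 1116.00.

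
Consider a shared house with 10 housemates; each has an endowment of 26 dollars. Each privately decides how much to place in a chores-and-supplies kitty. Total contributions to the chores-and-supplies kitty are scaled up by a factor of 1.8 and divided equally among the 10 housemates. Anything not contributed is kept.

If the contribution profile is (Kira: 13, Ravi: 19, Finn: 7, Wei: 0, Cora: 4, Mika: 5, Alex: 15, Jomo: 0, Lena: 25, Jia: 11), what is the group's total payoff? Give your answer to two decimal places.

Total contributed: 13 + 19 + 7 + 0 + 4 + 5 + 15 + 0 + 25 + 11 = 99; total kept: 10 × 26 − 99 = 161.
The chores-and-supplies kitty pays out 1.8 × 99 = 178.20 in aggregate.
Group total = 161 + 178.20 = 339.20.

339.20 dollars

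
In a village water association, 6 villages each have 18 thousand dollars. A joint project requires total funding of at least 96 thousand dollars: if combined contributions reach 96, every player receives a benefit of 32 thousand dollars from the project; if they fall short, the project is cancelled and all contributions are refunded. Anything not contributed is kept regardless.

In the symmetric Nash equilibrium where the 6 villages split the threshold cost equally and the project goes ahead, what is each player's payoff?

Equal share of the threshold: 96/6 = 16.
At this profile no one gains by cutting their contribution: any cut drops the total below 96, the project is cancelled, contributions are refunded, and the deviator ends with 18, which is less than 18 − 16 + 32 = 34. Contributing more than 16 just wastes the excess. So contributing exactly 16 is a best response.
Each player's payoff: 18 − 16 + 32 = 34.

34 thousand dollars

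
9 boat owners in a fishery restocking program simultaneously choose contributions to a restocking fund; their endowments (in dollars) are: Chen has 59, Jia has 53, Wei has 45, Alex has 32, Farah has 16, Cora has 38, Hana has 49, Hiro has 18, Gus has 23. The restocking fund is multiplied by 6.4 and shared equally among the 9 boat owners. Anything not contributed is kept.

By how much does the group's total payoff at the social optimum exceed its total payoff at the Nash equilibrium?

1798.20 dollars

The private return per contributed unit is 6.4/9 = 0.7111 < 1 for every player regardless of endowment, so the Nash equilibrium is zero contribution and the group total is Σ E_j = 59 + 53 + 45 + 32 + 16 + 38 + 49 + 18 + 23 = 333.
Each contributed unit returns 6.400 to the group, so the social optimum is full contribution by everyone: group total = 6.400 × 333 = 2131.20.
Efficiency loss = (6.400 − 1) × 333 = 1798.20.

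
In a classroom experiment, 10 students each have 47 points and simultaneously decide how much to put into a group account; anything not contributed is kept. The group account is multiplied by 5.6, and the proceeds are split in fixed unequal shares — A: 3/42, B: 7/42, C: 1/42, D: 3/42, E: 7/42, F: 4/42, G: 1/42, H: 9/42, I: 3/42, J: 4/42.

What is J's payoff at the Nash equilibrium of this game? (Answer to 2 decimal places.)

72.07 points

A player with share s gets back 5.6·s per unit contributed, so full contribution is dominant for anyone with s > 1/5.6 = 0.1786 and zero contribution is dominant for anyone below.
Only H (9/42) clears that bar, contributing 47; the remaining 9 contribute 0. Total contributed: 47.
J keeps 47 and receives 5.6 × 47 × 4/42 = 25.07 from the group account, for a payoff of 72.07.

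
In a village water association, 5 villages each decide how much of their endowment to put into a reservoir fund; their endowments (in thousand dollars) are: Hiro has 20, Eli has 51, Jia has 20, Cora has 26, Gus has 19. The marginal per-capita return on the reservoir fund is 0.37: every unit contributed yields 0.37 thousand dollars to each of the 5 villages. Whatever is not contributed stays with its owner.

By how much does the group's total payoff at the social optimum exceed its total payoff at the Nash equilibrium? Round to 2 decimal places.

115.60 thousand dollars

The private return per contributed unit is 0.37 < 1 for everyone, so the Nash equilibrium is zero contribution and the group total is Σ E_j = 20 + 51 + 20 + 26 + 19 = 136.
Each contributed unit returns 1.850 to the group, so the social optimum is full contribution by everyone: group total = 1.850 × 136 = 251.60.
Efficiency loss = (1.850 − 1) × 136 = 115.60.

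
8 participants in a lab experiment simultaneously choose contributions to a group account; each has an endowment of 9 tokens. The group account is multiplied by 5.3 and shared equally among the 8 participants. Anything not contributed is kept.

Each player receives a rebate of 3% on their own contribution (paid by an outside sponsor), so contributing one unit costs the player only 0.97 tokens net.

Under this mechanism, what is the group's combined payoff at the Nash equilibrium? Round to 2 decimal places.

72.00 tokens

Even with the mechanism, each unit contributed returns only (5.3/8) / 0.97 = 0.6830 per unit of net cost, so contributing nothing is still dominant.
At the Nash equilibrium no one contributes; group total payoff = 8 × 9 = 72.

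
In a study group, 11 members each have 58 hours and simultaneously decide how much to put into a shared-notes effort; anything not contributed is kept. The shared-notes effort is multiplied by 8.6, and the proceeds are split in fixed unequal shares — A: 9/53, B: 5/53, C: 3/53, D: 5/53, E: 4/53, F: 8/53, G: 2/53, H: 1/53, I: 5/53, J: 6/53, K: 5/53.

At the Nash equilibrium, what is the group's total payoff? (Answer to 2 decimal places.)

A player with share s gets back 8.6·s per unit contributed, so full contribution is dominant for anyone with s > 1/8.6 = 0.1163 and zero contribution is dominant for anyone below.
A and F are above the threshold, contributing 58 each; the remaining 9 contribute 0. Total contributed: 116.
The shared-notes effort pays out 8.6 × 116 = 997.60 in total (split across the unequal shares, but the aggregate is all that matters for the group sum).
The 9 free-riders keep 58 each, adding 522. Group total = 522 + 997.60 = 1519.60.

1519.60 hours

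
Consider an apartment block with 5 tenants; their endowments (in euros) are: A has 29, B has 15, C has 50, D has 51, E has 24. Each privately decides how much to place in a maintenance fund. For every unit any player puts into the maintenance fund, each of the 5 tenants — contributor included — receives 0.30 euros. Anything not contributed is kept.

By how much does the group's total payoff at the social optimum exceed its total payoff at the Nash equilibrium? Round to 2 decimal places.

The private return per contributed unit is 0.30 < 1 for everyone, so the Nash equilibrium is zero contribution and the group total is Σ E_j = 29 + 15 + 50 + 51 + 24 = 169.
Each contributed unit returns 1.500 to the group, so the social optimum is full contribution by everyone: group total = 1.500 × 169 = 253.50.
Efficiency loss = (1.500 − 1) × 169 = 84.50.

84.50 euros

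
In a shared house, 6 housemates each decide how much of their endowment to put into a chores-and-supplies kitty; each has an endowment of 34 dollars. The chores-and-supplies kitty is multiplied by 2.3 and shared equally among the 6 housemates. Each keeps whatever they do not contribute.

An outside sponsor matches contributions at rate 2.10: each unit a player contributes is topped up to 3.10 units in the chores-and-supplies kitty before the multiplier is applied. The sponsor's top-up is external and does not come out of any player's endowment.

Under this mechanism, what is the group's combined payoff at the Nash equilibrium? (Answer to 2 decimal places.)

1454.52 dollars

The effective private return per unit is now 2.3 × 3.10 / 6 = 1.1883 > 1, so every player's dominant strategy flips to full contribution.
At the Nash equilibrium everyone contributes 34. Group total payoff = 2.3 × 3.10 × 204 = 1454.52.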